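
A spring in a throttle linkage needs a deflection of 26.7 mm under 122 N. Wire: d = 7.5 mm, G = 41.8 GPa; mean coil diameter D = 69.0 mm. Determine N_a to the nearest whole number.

11

Required rate k = F/δ = 122/26.7 = 4.5693 N/mm
N_a = Gd⁴/(8D³k) = (41.8×10³ × 7.5⁴)/(8 × 69.0³ × 4.5693)
    = 1.32258e+08 / 1.20084e+07 = 11.01 → 11 coils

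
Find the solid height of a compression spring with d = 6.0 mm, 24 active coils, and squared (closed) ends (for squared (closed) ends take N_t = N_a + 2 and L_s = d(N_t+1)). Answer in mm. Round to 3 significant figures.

squared (closed) ends: N_t = N_a + 2 = 24 + 2 = 26
L_s = d·(N_t+1) = 6.0 × 27 = 162 mm

162 mm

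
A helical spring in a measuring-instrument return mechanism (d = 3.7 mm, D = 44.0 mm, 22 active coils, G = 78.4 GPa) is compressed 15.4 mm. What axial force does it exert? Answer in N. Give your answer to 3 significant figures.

k = Gd⁴/(8D³N_a) = (78.4×10³)(3.7⁴)/(8·44.0³·22) = 0.98006 N/mm
F = k·δ = 0.98006 × 15.4 = 15.093 N

15.1 N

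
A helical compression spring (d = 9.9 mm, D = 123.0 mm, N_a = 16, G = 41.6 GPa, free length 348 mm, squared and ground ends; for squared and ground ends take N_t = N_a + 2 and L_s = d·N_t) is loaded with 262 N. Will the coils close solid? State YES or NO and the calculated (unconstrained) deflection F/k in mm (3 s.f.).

k = Gd⁴/(8D³N_a) = (41.6×10³)(9.9⁴)/(8·123.0³·16) = 1.6777 N/mm
N_t = 18; L_s = 9.9·18 = 178.2 mm; δ_solid = L₀ − L_s = 348 − 178.2 = 169.8 mm
δ = F/k = 262/1.6777 = 156.17 mm
δ < δ_solid → spring does not go solid

NO, δ = 156 mm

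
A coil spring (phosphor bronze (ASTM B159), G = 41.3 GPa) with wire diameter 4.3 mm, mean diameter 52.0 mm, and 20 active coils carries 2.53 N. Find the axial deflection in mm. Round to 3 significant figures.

4.03 mm

k = Gd⁴/(8D³N_a) = (41.3×10³)(4.3⁴)/(8·52.0³·20) = 0.62762 N/mm
δ = F/k = 2.53 / 0.62762 = 4.0311 mm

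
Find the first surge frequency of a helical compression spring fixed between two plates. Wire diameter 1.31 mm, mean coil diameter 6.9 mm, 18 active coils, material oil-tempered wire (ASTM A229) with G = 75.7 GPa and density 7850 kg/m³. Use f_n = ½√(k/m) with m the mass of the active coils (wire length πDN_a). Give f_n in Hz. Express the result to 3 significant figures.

534 Hz

k = Gd⁴/(8D³N_a) = (75.7×10³)(1.31⁴)/(8·6.9³·18) = 4.7127 N/mm = 4712.7 N/m
Wire length L = πDN_a = π·6.9·18 = 390.19 mm
m = ρ·(πd²/4)·L = 7850 × 1.3478×10⁻⁶ m² × 0.39019 m = 0.0041283 kg
f_n = ½√(k/m) = 0.5·√(4712.7/0.0041283) = 0.5·√(1.1416e+06) = 534.22 Hz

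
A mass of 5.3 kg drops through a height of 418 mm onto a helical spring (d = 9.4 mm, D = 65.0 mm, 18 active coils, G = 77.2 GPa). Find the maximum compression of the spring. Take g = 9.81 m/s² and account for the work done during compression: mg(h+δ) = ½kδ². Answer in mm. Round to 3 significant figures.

k = Gd⁴/(8D³N_a) = (77.2×10³)(9.4⁴)/(8·65.0³·18) = 15.241 N/mm
W = mg = 5.3 × 9.81 = 51.993 N
½kδ² − Wδ − Wh = 0 → δ = (W + √(W² + 2kWh))/k
δ = (51.993 + √(2703.3 + 662487))/15.241 = (51.993 + 815.59)/15.241 = 56.923 mm

56.9 mm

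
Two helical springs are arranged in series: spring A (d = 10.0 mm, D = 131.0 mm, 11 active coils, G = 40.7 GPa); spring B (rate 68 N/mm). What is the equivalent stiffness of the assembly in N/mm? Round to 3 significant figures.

2.00 N/mm

k_A = Gd⁴/(8D³N_a) = (40.7×10³)(10.0⁴)/(8·131.0³·11) = 2.0573 N/mm
Series: 1/k_eq = 1/2.0573 + 1/68 = 0.50078; k_eq = 1.9969 N/mm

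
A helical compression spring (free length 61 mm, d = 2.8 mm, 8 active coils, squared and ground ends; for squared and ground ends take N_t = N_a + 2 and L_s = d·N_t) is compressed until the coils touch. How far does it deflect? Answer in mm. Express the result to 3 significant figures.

N_t = 10; L_s = 2.8·10 = 28 mm
δ_solid = L₀ − L_s = 61 − 28 = 33 mm

33.0 mm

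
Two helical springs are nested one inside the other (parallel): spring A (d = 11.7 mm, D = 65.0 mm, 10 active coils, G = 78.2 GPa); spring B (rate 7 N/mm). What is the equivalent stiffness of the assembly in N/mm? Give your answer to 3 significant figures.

k_A = Gd⁴/(8D³N_a) = (78.2×10³)(11.7⁴)/(8·65.0³·10) = 66.699 N/mm
Parallel: k_eq = 66.699 + 7 = 73.699 N/mm

73.7 N/mm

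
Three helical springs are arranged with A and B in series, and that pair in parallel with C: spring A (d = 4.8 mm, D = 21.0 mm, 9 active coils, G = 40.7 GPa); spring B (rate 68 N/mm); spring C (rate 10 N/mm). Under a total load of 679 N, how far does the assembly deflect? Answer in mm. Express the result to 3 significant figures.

k_A = Gd⁴/(8D³N_a) = (40.7×10³)(4.8⁴)/(8·21.0³·9) = 32.402 N/mm
Springs A,B series: k_AB = 1/(1/32.402+1/68) = 21.945 N/mm; parallel with C: k_eq = 21.945+10 = 31.945 N/mm
δ = F/k_eq = 679/31.945 = 21.255 mm

21.3 mm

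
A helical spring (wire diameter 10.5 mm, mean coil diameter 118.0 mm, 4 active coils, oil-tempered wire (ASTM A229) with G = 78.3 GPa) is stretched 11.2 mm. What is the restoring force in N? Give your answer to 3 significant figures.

k = Gd⁴/(8D³N_a) = (78.3×10³)(10.5⁴)/(8·118.0³·4) = 18.102 N/mm
F = k·δ = 18.102 × 11.2 = 202.74 N

203 N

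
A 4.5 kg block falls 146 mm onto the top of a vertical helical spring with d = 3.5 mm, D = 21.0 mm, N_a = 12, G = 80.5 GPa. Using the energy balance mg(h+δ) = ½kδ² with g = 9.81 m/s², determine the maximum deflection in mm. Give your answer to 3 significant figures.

k = Gd⁴/(8D³N_a) = (80.5×10³)(3.5⁴)/(8·21.0³·12) = 13.587 N/mm
W = mg = 4.5 × 9.81 = 44.145 N
½kδ² − Wδ − Wh = 0 → δ = (W + √(W² + 2kWh))/k
δ = (44.145 + √(1948.8 + 175147))/13.587 = (44.145 + 420.83)/13.587 = 34.221 mm

34.2 mm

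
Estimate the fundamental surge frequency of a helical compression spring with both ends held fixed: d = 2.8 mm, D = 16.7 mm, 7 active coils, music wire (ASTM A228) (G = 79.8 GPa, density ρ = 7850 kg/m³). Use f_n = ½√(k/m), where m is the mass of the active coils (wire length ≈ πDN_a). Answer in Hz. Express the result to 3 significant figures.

k = Gd⁴/(8D³N_a) = (79.8×10³)(2.8⁴)/(8·16.7³·7) = 18.806 N/mm = 18806 N/m
Wire length L = πDN_a = π·16.7·7 = 367.25 mm
m = ρ·(πd²/4)·L = 7850 × 6.1575×10⁻⁶ m² × 0.36725 m = 0.017752 kg
f_n = ½√(k/m) = 0.5·√(18806/0.017752) = 0.5·√(1.0594e+06) = 514.63 Hz

515 Hz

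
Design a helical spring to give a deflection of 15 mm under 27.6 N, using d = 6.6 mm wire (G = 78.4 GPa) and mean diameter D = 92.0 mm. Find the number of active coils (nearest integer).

13

Required rate k = F/δ = 27.6/15 = 1.84 N/mm
N_a = Gd⁴/(8D³k) = (78.4×10³ × 6.6⁴)/(8 × 92.0³ × 1.84)
    = 1.48762e+08 / 1.14623e+07 = 12.98 → 13 coils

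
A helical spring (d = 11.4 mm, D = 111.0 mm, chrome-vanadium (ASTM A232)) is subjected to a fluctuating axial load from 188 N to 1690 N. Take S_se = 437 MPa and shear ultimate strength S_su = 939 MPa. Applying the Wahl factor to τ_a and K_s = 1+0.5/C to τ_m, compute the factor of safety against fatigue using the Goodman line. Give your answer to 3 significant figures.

C = D/d = 111.0/11.4 = 9.7368; K_W = (4C−1)/(4C−4)+0.615/C = 1.1490; K_s = 1+0.5/C = 1.0514
F_a = (F_max−F_min)/2 = 751 N; F_m = (F_max+F_min)/2 = 939 N
τ_a = K_W·8F_aD/(πd³) = 1.1490 × 143.28 = 164.63 MPa
τ_m = K_s·8F_mD/(πd³) = 1.0514 × 179.15 = 188.35 MPa
Goodman: 1/n_f = τ_a/S_se + τ_m/S_su = 164.63/437 + 188.35/939 = 0.37673 + 0.20058 = 0.57731
n_f = 1/0.57731 = 1.732

1.73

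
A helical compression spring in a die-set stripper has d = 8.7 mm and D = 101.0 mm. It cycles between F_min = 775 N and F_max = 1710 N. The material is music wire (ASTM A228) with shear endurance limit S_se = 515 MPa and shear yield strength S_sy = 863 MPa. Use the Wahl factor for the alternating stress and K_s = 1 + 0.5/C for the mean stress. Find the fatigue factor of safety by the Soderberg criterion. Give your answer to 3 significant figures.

C = D/d = 101.0/8.7 = 11.6092; K_W = (4C−1)/(4C−4)+0.615/C = 1.1237; K_s = 1+0.5/C = 1.0431
F_a = (F_max−F_min)/2 = 467.5 N; F_m = (F_max+F_min)/2 = 1242.5 N
τ_a = K_W·8F_aD/(πd³) = 1.1237 × 182.59 = 205.17 MPa
τ_m = K_s·8F_mD/(πd³) = 1.0431 × 485.29 = 506.19 MPa
Soderberg: 1/n_f = τ_a/S_se + τ_m/S_sy = 205.17/515 + 506.19/863 = 0.39840 + 0.58655 = 0.98494
n_f = 1/0.98494 = 1.015

1.02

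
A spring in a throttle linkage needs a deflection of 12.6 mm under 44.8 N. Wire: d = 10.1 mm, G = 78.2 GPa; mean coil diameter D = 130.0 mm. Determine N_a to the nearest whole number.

Required rate k = F/δ = 44.8/12.6 = 3.5556 N/mm
N_a = Gd⁴/(8D³k) = (78.2×10³ × 10.1⁴)/(8 × 130.0³ × 3.5556)
    = 8.13752e+08 / 6.24924e+07 = 13.02 → 13 coils

13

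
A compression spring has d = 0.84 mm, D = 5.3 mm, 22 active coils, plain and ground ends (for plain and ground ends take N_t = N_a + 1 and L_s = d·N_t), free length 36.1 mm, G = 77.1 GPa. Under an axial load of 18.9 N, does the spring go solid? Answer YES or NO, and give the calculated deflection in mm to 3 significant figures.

k = Gd⁴/(8D³N_a) = (77.1×10³)(0.84⁴)/(8·5.3³·22) = 1.465 N/mm
N_t = 23; L_s = 0.84·23 = 19.32 mm; δ_solid = L₀ − L_s = 36.1 − 19.32 = 16.78 mm
δ = F/k = 18.9/1.465 = 12.901 mm
δ < δ_solid → spring does not go solid

NO, δ = 12.9 mm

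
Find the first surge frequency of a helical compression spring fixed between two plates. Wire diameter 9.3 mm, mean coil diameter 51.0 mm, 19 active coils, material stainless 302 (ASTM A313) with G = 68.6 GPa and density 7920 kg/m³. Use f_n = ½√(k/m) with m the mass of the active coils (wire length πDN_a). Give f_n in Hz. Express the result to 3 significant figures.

k = Gd⁴/(8D³N_a) = (68.6×10³)(9.3⁴)/(8·51.0³·19) = 25.451 N/mm = 25451 N/m
Wire length L = πDN_a = π·51.0·19 = 3044.2 mm
m = ρ·(πd²/4)·L = 7920 × 67.929×10⁻⁶ m² × 3.0442 m = 1.6378 kg
f_n = ½√(k/m) = 0.5·√(25451/1.6378) = 0.5·√(15540) = 62.329 Hz

62.3 Hz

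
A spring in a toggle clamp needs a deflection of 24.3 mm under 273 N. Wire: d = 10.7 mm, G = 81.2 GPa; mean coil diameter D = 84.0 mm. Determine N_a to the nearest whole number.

Required rate k = F/δ = 273/24.3 = 11.235 N/mm
N_a = Gd⁴/(8D³k) = (81.2×10³ × 10.7⁴)/(8 × 84.0³ × 11.235)
    = 1.06437e+09 / 5.32702e+07 = 19.98 → 20 coils

20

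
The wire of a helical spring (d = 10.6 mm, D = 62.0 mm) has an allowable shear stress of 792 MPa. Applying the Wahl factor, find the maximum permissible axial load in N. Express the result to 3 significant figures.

4740 N

C = D/d = 62.0/10.6 = 5.8491
K_W = (4C−1)/(4C−4) + 0.615/C = 22.396/19.396 + 0.1051 = 1.2598
τ_max = K·8FD/(πd³) → F_max = τ_allow·πd³/(8DK)
F_max = 792·π·10.6³/(8·62.0·1.2598) = 2.9634e+06/624.87 = 4742.5 N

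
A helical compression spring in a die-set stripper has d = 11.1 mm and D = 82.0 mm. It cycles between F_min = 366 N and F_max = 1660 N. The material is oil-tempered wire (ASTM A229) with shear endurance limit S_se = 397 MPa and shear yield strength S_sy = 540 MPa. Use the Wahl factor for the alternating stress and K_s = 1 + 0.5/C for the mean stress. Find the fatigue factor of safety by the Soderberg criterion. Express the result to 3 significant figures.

1.65

C = D/d = 82.0/11.1 = 7.3874; K_W = (4C−1)/(4C−4)+0.615/C = 1.2007; K_s = 1+0.5/C = 1.0677
F_a = (F_max−F_min)/2 = 647 N; F_m = (F_max+F_min)/2 = 1013 N
τ_a = K_W·8F_aD/(πd³) = 1.2007 × 98.785 = 118.61 MPa
τ_m = K_s·8F_mD/(πd³) = 1.0677 × 154.67 = 165.13 MPa
Soderberg: 1/n_f = τ_a/S_se + τ_m/S_sy = 118.61/397 + 165.13/540 = 0.29876 + 0.30580 = 0.60456
n_f = 1/0.60456 = 1.654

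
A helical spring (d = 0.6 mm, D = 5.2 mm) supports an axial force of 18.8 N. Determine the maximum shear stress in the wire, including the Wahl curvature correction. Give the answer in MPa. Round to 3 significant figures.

1350 MPa

Spring index C = D/d = 5.2/0.6 = 8.6667
K_W = (4C−1)/(4C−4) + 0.615/C = 33.667/30.667 + 0.0710 = 1.1688
τ₀ = 8FD/(πd³) = 8·18.8·5.2/(π·0.6³) = 782.08/0.67858 = 1152.5 MPa
τ_max = K·τ₀ = 1.1688 × 1152.5 = 1347 MPa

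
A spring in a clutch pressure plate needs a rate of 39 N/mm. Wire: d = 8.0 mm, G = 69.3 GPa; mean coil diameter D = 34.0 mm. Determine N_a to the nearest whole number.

23

N_a = Gd⁴/(8D³k) = (69.3×10³ × 8.0⁴)/(8 × 34.0³ × 39)
    = 2.83853e+08 / 1.22628e+07 = 23.15 → 23 coils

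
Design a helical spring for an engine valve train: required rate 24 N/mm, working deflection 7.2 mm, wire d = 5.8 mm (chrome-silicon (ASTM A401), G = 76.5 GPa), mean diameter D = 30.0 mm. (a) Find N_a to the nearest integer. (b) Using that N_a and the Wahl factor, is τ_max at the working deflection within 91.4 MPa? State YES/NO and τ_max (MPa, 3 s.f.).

(a) 17 coils; (b) YES, τ_max = 86.3 MPa

N_a = Gd⁴/(8D³k) = (76.5×10³)(5.8⁴)/(8·30.0³·24) = 16.7 → N_a = 17
Actual rate k = Gd⁴/(8D³·17) = 23.576 N/mm
Working load F = kδ = 23.576·7.2 = 169.75 N
C = 30.0/5.8 = 5.1724; K_W = (4C−1)/(4C−4)+0.615/C = 1.2987
τ_max = K_W·8FD/(πd³) = 1.2987·66.463 = 86.312 MPa
τ_max ≤ 91.4 MPa → acceptable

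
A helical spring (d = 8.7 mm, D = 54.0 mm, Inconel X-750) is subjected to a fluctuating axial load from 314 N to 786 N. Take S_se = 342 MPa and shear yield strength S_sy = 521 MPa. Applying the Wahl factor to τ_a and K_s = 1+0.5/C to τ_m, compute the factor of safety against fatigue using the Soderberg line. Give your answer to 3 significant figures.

C = D/d = 54.0/8.7 = 6.2069; K_W = (4C−1)/(4C−4)+0.615/C = 1.2431; K_s = 1+0.5/C = 1.0806
F_a = (F_max−F_min)/2 = 236 N; F_m = (F_max+F_min)/2 = 550 N
τ_a = K_W·8F_aD/(πd³) = 1.2431 × 49.282 = 61.264 MPa
τ_m = K_s·8F_mD/(πd³) = 1.0806 × 114.85 = 124.1 MPa
Soderberg: 1/n_f = τ_a/S_se + τ_m/S_sy = 61.264/342 + 124.1/521 = 0.17913 + 0.23820 = 0.41734
n_f = 1/0.41734 = 2.396

2.40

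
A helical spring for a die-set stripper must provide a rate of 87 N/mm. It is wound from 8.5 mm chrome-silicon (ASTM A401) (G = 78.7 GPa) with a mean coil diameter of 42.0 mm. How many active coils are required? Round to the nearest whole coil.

N_a = Gd⁴/(8D³k) = (78.7×10³ × 8.5⁴)/(8 × 42.0³ × 87)
    = 4.10819e+08 / 5.15652e+07 = 7.967 → 8 coils

8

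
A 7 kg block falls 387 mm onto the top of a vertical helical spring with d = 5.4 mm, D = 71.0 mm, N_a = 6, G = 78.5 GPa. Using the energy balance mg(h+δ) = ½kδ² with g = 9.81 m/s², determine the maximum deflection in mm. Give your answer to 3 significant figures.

136 mm

k = Gd⁴/(8D³N_a) = (78.5×10³)(5.4⁴)/(8·71.0³·6) = 3.8853 N/mm
W = mg = 7 × 9.81 = 68.67 N
½kδ² − Wδ − Wh = 0 → δ = (W + √(W² + 2kWh))/k
δ = (68.67 + √(4715.6 + 206508))/3.8853 = (68.67 + 459.59)/3.8853 = 135.96 mm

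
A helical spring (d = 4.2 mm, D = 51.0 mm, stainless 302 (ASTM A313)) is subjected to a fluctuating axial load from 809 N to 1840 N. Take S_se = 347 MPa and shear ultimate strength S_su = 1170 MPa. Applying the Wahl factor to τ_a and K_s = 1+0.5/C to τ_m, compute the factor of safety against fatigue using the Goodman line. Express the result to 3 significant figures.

C = D/d = 51.0/4.2 = 12.1429; K_W = (4C−1)/(4C−4)+0.615/C = 1.1180; K_s = 1+0.5/C = 1.0412
F_a = (F_max−F_min)/2 = 515.5 N; F_m = (F_max+F_min)/2 = 1324.5 N
τ_a = K_W·8F_aD/(πd³) = 1.1180 × 903.63 = 1010.2 MPa
τ_m = K_s·8F_mD/(πd³) = 1.0412 × 2321.7 = 2417.3 MPa
Goodman: 1/n_f = τ_a/S_se + τ_m/S_su = 1010.2/347 + 2417.3/1170 = 2.91129 + 2.06611 = 4.9774
n_f = 1/4.9774 = 0.2009

0.201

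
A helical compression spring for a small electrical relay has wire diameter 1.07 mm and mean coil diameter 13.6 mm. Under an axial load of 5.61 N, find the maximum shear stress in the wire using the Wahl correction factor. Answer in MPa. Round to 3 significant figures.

176 MPa

Spring index C = D/d = 13.6/1.07 = 12.7103
K_W = (4C−1)/(4C−4) + 0.615/C = 49.841/46.841 + 0.0484 = 1.1124
τ₀ = 8FD/(πd³) = 8·5.61·13.6/(π·1.07³) = 610.368/3.8486 = 158.6 MPa
τ_max = K·τ₀ = 1.1124 × 158.6 = 176.43 MPa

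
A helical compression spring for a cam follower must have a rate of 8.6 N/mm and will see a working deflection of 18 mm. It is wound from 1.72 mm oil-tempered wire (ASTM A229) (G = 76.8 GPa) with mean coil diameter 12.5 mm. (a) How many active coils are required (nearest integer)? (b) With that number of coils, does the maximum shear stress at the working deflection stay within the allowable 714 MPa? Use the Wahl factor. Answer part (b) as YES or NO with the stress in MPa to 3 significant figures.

(a) 5 coils; (b) NO, τ_max = 1170 MPa

N_a = Gd⁴/(8D³k) = (76.8×10³)(1.72⁴)/(8·12.5³·8.6) = 5.002 → N_a = 5
Actual rate k = Gd⁴/(8D³·5) = 8.6037 N/mm
Working load F = kδ = 8.6037·18 = 154.87 N
C = 12.5/1.72 = 7.2674; K_W = (4C−1)/(4C−4)+0.615/C = 1.2043
τ_max = K_W·8FD/(πd³) = 1.2043·968.77 = 1166.7 MPa
τ_max > 714 MPa → exceeds allowable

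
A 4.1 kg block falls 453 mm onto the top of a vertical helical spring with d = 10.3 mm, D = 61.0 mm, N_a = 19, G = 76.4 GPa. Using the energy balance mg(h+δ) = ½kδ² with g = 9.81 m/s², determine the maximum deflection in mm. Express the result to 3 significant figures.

39.9 mm

k = Gd⁴/(8D³N_a) = (76.4×10³)(10.3⁴)/(8·61.0³·19) = 24.924 N/mm
W = mg = 4.1 × 9.81 = 40.221 N
½kδ² − Wδ − Wh = 0 → δ = (W + √(W² + 2kWh))/k
δ = (40.221 + √(1617.7 + 908218))/24.924 = (40.221 + 953.85)/24.924 = 39.885 mm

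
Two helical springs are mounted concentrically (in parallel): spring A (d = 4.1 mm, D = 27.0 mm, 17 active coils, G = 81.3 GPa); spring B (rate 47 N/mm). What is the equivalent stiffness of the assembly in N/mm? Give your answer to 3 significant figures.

55.6 N/mm

k_A = Gd⁴/(8D³N_a) = (81.3×10³)(4.1⁴)/(8·27.0³·17) = 8.5821 N/mm
Parallel: k_eq = 8.5821 + 47 = 55.582 N/mm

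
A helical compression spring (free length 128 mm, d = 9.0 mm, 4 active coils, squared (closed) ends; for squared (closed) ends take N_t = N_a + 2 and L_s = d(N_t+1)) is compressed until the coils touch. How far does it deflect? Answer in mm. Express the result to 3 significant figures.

65.0 mm

N_t = 6; L_s = 9.0·7 = 63 mm
δ_solid = L₀ − L_s = 128 − 63 = 65 mm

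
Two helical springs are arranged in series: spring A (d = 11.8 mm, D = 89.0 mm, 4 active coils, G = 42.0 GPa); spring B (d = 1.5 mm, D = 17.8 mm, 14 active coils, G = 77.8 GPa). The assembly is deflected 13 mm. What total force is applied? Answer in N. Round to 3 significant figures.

7.97 N

k_A = Gd⁴/(8D³N_a) = (42.0×10³)(11.8⁴)/(8·89.0³·4) = 36.096 N/mm
k_B = Gd⁴/(8D³N_a) = (77.8×10³)(1.5⁴)/(8·17.8³·14) = 0.62354 N/mm
Series: 1/k_eq = 1/36.096 + 1/0.62354 = 1.6314; k_eq = 0.61295 N/mm
F = k_eq·δ = 0.61295·13 = 7.9684 N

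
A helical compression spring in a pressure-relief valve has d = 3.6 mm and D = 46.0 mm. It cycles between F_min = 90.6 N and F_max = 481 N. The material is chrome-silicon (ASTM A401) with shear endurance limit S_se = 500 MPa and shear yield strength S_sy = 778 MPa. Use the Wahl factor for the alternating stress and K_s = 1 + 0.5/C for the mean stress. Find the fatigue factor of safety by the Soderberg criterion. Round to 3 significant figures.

C = D/d = 46.0/3.6 = 12.7778; K_W = (4C−1)/(4C−4)+0.615/C = 1.1118; K_s = 1+0.5/C = 1.0391
F_a = (F_max−F_min)/2 = 195.2 N; F_m = (F_max+F_min)/2 = 285.8 N
τ_a = K_W·8F_aD/(πd³) = 1.1118 × 490.08 = 544.88 MPa
τ_m = K_s·8F_mD/(πd³) = 1.0391 × 717.55 = 745.63 MPa
Soderberg: 1/n_f = τ_a/S_se + τ_m/S_sy = 544.88/500 + 745.63/778 = 1.08976 + 0.95839 = 2.0482
n_f = 1/2.0482 = 0.4882

0.488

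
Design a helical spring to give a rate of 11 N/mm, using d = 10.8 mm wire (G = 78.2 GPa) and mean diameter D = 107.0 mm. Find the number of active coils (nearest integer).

10

N_a = Gd⁴/(8D³k) = (78.2×10³ × 10.8⁴)/(8 × 107.0³ × 11)
    = 1.0639e+09 / 1.07804e+08 = 9.869 → 10 coils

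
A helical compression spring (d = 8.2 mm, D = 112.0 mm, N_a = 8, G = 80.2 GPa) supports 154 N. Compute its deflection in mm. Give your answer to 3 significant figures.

k = Gd⁴/(8D³N_a) = (80.2×10³)(8.2⁴)/(8·112.0³·8) = 4.0327 N/mm
δ = F/k = 154 / 4.0327 = 38.188 mm

38.2 mm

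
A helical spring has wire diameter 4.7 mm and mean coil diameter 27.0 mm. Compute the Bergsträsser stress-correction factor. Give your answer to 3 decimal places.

1.250

C = D/d = 27.0/4.7 = 5.7447
K_B = (4C+2)/(4C−3) = 24.979/19.979 = 1.2503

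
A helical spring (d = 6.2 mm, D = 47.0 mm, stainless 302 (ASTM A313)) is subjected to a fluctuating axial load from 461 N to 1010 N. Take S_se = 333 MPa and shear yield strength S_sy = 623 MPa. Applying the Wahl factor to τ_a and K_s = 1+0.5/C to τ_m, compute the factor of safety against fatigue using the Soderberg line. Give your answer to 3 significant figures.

C = D/d = 47.0/6.2 = 7.5806; K_W = (4C−1)/(4C−4)+0.615/C = 1.1951; K_s = 1+0.5/C = 1.0660
F_a = (F_max−F_min)/2 = 274.5 N; F_m = (F_max+F_min)/2 = 735.5 N
τ_a = K_W·8F_aD/(πd³) = 1.1951 × 137.85 = 164.74 MPa
τ_m = K_s·8F_mD/(πd³) = 1.0660 × 369.36 = 393.72 MPa
Soderberg: 1/n_f = τ_a/S_se + τ_m/S_sy = 164.74/333 + 393.72/623 = 0.49473 + 0.63197 = 1.1267
n_f = 1/1.1267 = 0.8875

0.888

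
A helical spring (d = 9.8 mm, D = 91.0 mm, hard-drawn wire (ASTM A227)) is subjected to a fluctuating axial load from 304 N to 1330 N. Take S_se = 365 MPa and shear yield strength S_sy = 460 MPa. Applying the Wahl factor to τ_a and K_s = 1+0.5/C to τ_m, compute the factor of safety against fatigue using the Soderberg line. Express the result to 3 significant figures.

1.16

C = D/d = 91.0/9.8 = 9.2857; K_W = (4C−1)/(4C−4)+0.615/C = 1.1567; K_s = 1+0.5/C = 1.0538
F_a = (F_max−F_min)/2 = 513 N; F_m = (F_max+F_min)/2 = 817 N
τ_a = K_W·8F_aD/(πd³) = 1.1567 × 126.31 = 146.1 MPa
τ_m = K_s·8F_mD/(πd³) = 1.0538 × 201.15 = 211.98 MPa
Soderberg: 1/n_f = τ_a/S_se + τ_m/S_sy = 146.1/365 + 211.98/460 = 0.40028 + 0.46083 = 0.86112
n_f = 1/0.86112 = 1.161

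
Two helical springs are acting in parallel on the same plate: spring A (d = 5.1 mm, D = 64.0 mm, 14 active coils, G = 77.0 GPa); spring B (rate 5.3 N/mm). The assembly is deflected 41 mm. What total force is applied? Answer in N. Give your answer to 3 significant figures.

k_A = Gd⁴/(8D³N_a) = (77.0×10³)(5.1⁴)/(8·64.0³·14) = 1.7742 N/mm
Parallel: k_eq = 1.7742 + 5.3 = 7.0742 N/mm
F = k_eq·δ = 7.0742·41 = 290.04 N

290 N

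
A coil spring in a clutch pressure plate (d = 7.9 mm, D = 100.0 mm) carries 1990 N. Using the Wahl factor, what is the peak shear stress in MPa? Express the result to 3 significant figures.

Spring index C = D/d = 100.0/7.9 = 12.6582
K_W = (4C−1)/(4C−4) + 0.615/C = 49.633/46.633 + 0.0486 = 1.1129
τ₀ = 8FD/(πd³) = 8·1990·100.0/(π·7.9³) = 1.592e+06/1548.9 = 1027.8 MPa
τ_max = K·τ₀ = 1.1129 × 1027.8 = 1143.9 MPa

1140 MPa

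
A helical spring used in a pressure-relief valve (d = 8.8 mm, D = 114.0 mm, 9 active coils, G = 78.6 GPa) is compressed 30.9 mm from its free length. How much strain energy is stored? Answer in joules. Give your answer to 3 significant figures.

k = Gd⁴/(8D³N_a) = (78.6×10³)(8.8⁴)/(8·114.0³·9) = 4.4188 N/mm
U = ½kδ² = 0.5 × 4.4188 × 30.9² = 2109.6 N·mm = 2.1096 J

2.11 J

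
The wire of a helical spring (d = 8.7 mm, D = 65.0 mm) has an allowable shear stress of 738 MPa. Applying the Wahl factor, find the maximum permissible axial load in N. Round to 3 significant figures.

C = D/d = 65.0/8.7 = 7.4713
K_W = (4C−1)/(4C−4) + 0.615/C = 28.885/25.885 + 0.0823 = 1.1982
τ_max = K·8FD/(πd³) → F_max = τ_allow·πd³/(8DK)
F_max = 738·π·8.7³/(8·65.0·1.1982) = 1.5267e+06/623.07 = 2450.3 N

2450 N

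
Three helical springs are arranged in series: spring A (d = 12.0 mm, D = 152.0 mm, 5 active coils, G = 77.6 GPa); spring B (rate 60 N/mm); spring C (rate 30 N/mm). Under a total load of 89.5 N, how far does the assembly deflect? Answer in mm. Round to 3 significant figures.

12.3 mm

k_A = Gd⁴/(8D³N_a) = (77.6×10³)(12.0⁴)/(8·152.0³·5) = 11.455 N/mm
Series: 1/k_eq = 1/11.455 + 1/60 + 1/30 = 0.1373; k_eq = 7.2834 N/mm
δ = F/k_eq = 89.5/7.2834 = 12.288 mm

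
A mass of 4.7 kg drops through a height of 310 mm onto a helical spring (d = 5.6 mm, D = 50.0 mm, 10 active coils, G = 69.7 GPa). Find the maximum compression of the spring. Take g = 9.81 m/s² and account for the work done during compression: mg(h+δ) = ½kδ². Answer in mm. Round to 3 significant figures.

71.7 mm

k = Gd⁴/(8D³N_a) = (69.7×10³)(5.6⁴)/(8·50.0³·10) = 6.8546 N/mm
W = mg = 4.7 × 9.81 = 46.107 N
½kδ² − Wδ − Wh = 0 → δ = (W + √(W² + 2kWh))/k
δ = (46.107 + √(2125.9 + 195949))/6.8546 = (46.107 + 445.06)/6.8546 = 71.654 mm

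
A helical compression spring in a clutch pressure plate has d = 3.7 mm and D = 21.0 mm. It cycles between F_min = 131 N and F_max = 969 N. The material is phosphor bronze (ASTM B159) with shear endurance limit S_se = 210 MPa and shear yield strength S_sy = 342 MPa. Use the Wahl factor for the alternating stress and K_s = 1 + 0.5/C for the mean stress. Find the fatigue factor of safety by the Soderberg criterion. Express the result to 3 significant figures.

0.221

C = D/d = 21.0/3.7 = 5.6757; K_W = (4C−1)/(4C−4)+0.615/C = 1.2688; K_s = 1+0.5/C = 1.0881
F_a = (F_max−F_min)/2 = 419 N; F_m = (F_max+F_min)/2 = 550 N
τ_a = K_W·8F_aD/(πd³) = 1.2688 × 442.35 = 561.24 MPa
τ_m = K_s·8F_mD/(πd³) = 1.0881 × 580.65 = 631.81 MPa
Soderberg: 1/n_f = τ_a/S_se + τ_m/S_sy = 561.24/210 + 631.81/342 = 2.67257 + 1.84739 = 4.52
n_f = 1/4.52 = 0.2212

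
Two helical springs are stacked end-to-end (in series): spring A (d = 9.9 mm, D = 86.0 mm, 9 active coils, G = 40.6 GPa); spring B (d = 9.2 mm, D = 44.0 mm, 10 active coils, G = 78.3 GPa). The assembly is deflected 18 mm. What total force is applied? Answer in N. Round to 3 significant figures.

139 N

k_A = Gd⁴/(8D³N_a) = (40.6×10³)(9.9⁴)/(8·86.0³·9) = 8.5161 N/mm
k_B = Gd⁴/(8D³N_a) = (78.3×10³)(9.2⁴)/(8·44.0³·10) = 82.312 N/mm
Series: 1/k_eq = 1/8.5161 + 1/82.312 = 0.12957; k_eq = 7.7176 N/mm
F = k_eq·δ = 7.7176·18 = 138.92 N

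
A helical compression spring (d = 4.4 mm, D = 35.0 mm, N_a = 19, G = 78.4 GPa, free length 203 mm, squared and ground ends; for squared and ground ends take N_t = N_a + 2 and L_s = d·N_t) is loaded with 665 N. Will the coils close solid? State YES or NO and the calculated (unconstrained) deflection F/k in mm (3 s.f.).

YES, δ = 147 mm

k = Gd⁴/(8D³N_a) = (78.4×10³)(4.4⁴)/(8·35.0³·19) = 4.509 N/mm
N_t = 21; L_s = 4.4·21 = 92.4 mm; δ_solid = L₀ − L_s = 203 − 92.4 = 110.6 mm
δ = F/k = 665/4.509 = 147.48 mm
δ ≥ δ_solid → spring goes solid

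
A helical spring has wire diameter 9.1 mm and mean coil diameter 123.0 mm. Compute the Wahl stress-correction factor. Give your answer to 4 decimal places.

C = D/d = 123.0/9.1 = 13.5165
K_W = (4C−1)/(4C−4) + 0.615/C = 53.066/50.066 + 0.0455 = 1.1054

1.1054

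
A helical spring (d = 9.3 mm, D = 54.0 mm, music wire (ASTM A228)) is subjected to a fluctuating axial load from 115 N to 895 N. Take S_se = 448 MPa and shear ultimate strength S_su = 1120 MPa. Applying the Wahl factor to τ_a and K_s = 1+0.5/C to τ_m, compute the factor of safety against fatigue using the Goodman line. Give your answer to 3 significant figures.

3.68

C = D/d = 54.0/9.3 = 5.8065; K_W = (4C−1)/(4C−4)+0.615/C = 1.2620; K_s = 1+0.5/C = 1.0861
F_a = (F_max−F_min)/2 = 390 N; F_m = (F_max+F_min)/2 = 505 N
τ_a = K_W·8F_aD/(πd³) = 1.2620 × 66.673 = 84.138 MPa
τ_m = K_s·8F_mD/(πd³) = 1.0861 × 86.333 = 93.767 MPa
Goodman: 1/n_f = τ_a/S_se + τ_m/S_su = 84.138/448 + 93.767/1120 = 0.18781 + 0.08372 = 0.27153
n_f = 1/0.27153 = 3.683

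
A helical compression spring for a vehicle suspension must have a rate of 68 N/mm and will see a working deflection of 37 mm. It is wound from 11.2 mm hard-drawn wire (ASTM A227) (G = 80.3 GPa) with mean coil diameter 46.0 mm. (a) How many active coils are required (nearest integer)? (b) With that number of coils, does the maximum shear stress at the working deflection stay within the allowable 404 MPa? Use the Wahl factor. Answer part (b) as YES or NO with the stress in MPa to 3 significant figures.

N_a = Gd⁴/(8D³k) = (80.3×10³)(11.2⁴)/(8·46.0³·68) = 23.86 → N_a = 24
Actual rate k = Gd⁴/(8D³·24) = 67.61 N/mm
Working load F = kδ = 67.61·37 = 2501.6 N
C = 46.0/11.2 = 4.1071; K_W = (4C−1)/(4C−4)+0.615/C = 1.3911
τ_max = K_W·8FD/(πd³) = 1.3911·208.57 = 290.15 MPa
τ_max ≤ 404 MPa → acceptable

(a) 24 coils; (b) YES, τ_max = 290 MPa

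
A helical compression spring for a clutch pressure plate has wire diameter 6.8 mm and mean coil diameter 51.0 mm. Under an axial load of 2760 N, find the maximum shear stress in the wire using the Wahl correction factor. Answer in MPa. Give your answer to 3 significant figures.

1360 MPa

Spring index C = D/d = 51.0/6.8 = 7.5000
K_W = (4C−1)/(4C−4) + 0.615/C = 29.000/26.000 + 0.0820 = 1.1974
τ₀ = 8FD/(πd³) = 8·2760·51.0/(π·6.8³) = 1.12608e+06/987.82 = 1140 MPa
τ_max = K·τ₀ = 1.1974 × 1140 = 1365 MPa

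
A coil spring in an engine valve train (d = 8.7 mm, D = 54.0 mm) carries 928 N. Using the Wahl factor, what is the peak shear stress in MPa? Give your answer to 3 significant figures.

241 MPa

Spring index C = D/d = 54.0/8.7 = 6.2069
K_W = (4C−1)/(4C−4) + 0.615/C = 23.828/20.828 + 0.0991 = 1.2431
τ₀ = 8FD/(πd³) = 8·928·54.0/(π·8.7³) = 400896/2068.7 = 193.79 MPa
τ_max = K·τ₀ = 1.2431 × 193.79 = 240.9 MPa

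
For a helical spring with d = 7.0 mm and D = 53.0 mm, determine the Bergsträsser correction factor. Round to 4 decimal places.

C = D/d = 53.0/7.0 = 7.5714
K_B = (4C+2)/(4C−3) = 32.286/27.286 = 1.1832

1.1832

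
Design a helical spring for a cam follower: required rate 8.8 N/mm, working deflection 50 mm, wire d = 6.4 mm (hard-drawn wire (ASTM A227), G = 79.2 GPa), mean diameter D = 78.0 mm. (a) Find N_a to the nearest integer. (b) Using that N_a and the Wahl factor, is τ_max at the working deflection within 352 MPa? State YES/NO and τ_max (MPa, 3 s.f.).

N_a = Gd⁴/(8D³k) = (79.2×10³)(6.4⁴)/(8·78.0³·8.8) = 3.977 → N_a = 4
Actual rate k = Gd⁴/(8D³·4) = 8.7501 N/mm
Working load F = kδ = 8.7501·50 = 437.5 N
C = 78.0/6.4 = 12.1875; K_W = (4C−1)/(4C−4)+0.615/C = 1.1175
τ_max = K_W·8FD/(πd³) = 1.1175·331.49 = 370.45 MPa
τ_max > 352 MPa → exceeds allowable

(a) 4 coils; (b) NO, τ_max = 370 MPa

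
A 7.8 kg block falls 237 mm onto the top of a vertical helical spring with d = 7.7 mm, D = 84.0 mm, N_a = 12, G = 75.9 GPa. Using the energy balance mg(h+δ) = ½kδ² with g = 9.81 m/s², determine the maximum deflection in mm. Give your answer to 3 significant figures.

106 mm

k = Gd⁴/(8D³N_a) = (75.9×10³)(7.7⁴)/(8·84.0³·12) = 4.6892 N/mm
W = mg = 7.8 × 9.81 = 76.518 N
½kδ² − Wδ − Wh = 0 → δ = (W + √(W² + 2kWh))/k
δ = (76.518 + √(5855 + 170074))/4.6892 = (76.518 + 419.44)/4.6892 = 105.77 mm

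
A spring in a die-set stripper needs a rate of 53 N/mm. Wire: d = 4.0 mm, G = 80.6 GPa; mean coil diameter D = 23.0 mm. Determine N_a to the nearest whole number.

N_a = Gd⁴/(8D³k) = (80.6×10³ × 4.0⁴)/(8 × 23.0³ × 53)
    = 2.06336e+07 / 5.15881e+06 = 4 → 4 coils

4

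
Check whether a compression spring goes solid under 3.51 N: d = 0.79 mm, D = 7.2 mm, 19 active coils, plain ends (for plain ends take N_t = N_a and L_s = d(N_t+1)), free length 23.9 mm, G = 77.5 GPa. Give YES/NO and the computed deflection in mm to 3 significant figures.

NO, δ = 6.60 mm

k = Gd⁴/(8D³N_a) = (77.5×10³)(0.79⁴)/(8·7.2³·19) = 0.53207 N/mm
N_t = 19; L_s = 0.79·20 = 15.8 mm; δ_solid = L₀ − L_s = 23.9 − 15.8 = 8.1 mm
δ = F/k = 3.51/0.53207 = 6.5969 mm
δ < δ_solid → spring does not go solid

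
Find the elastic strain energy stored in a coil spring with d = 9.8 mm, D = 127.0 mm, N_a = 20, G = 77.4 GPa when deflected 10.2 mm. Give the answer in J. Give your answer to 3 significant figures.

k = Gd⁴/(8D³N_a) = (77.4×10³)(9.8⁴)/(8·127.0³·20) = 2.1783 N/mm
U = ½kδ² = 0.5 × 2.1783 × 10.2² = 113.31 N·mm = 0.11331 J

0.113 J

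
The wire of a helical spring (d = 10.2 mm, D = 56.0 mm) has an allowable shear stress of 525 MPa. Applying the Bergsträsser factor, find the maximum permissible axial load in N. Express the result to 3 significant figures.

3090 N

C = D/d = 56.0/10.2 = 5.4902
K_B = (4C+2)/(4C−3) = 23.961/18.961 = 1.2637
τ_max = K·8FD/(πd³) → F_max = τ_allow·πd³/(8DK)
F_max = 525·π·10.2³/(8·56.0·1.2637) = 1.7503e+06/566.14 = 3091.6 N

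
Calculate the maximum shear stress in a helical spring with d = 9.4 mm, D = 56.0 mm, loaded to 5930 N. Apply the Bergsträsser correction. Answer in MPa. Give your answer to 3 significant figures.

Spring index C = D/d = 56.0/9.4 = 5.9574
K_B = (4C+2)/(4C−3) = 25.830/20.830 = 1.2400
τ₀ = 8FD/(πd³) = 8·5930·56.0/(π·9.4³) = 2.65664e+06/2609.4 = 1018.1 MPa
τ_max = K·τ₀ = 1.2400 × 1018.1 = 1262.5 MPa

1260 MPa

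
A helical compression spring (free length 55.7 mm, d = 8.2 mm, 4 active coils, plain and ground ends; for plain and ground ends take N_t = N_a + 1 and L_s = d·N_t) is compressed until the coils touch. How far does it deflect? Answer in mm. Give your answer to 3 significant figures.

14.7 mm

N_t = 5; L_s = 8.2·5 = 41 mm
δ_solid = L₀ − L_s = 55.7 − 41 = 14.7 mm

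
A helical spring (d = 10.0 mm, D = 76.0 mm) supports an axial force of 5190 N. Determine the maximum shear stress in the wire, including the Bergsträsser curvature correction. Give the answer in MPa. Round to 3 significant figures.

1190 MPa

Spring index C = D/d = 76.0/10.0 = 7.6000
K_B = (4C+2)/(4C−3) = 32.400/27.400 = 1.1825
τ₀ = 8FD/(πd³) = 8·5190·76.0/(π·10.0³) = 3.15552e+06/3141.6 = 1004.4 MPa
τ_max = K·τ₀ = 1.1825 × 1004.4 = 1187.7 MPa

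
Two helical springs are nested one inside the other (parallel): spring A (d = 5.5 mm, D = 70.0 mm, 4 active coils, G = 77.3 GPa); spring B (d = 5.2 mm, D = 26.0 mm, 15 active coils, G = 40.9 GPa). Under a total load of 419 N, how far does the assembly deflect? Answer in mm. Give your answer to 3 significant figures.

20.3 mm

k_A = Gd⁴/(8D³N_a) = (77.3×10³)(5.5⁴)/(8·70.0³·4) = 6.4445 N/mm
k_B = Gd⁴/(8D³N_a) = (40.9×10³)(5.2⁴)/(8·26.0³·15) = 14.179 N/mm
Parallel: k_eq = 6.4445 + 14.179 = 20.623 N/mm
δ = F/k_eq = 419/20.623 = 20.317 mm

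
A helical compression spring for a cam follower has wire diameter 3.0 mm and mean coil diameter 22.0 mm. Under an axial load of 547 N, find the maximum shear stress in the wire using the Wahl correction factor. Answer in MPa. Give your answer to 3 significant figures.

1360 MPa

Spring index C = D/d = 22.0/3.0 = 7.3333
K_W = (4C−1)/(4C−4) + 0.615/C = 28.333/25.333 + 0.0839 = 1.2023
τ₀ = 8FD/(πd³) = 8·547·22.0/(π·3.0³) = 96272/84.823 = 1135 MPa
τ_max = K·τ₀ = 1.2023 × 1135 = 1364.6 MPa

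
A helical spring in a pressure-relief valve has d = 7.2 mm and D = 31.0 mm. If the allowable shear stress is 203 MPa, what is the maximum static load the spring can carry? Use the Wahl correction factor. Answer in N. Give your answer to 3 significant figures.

701 N

C = D/d = 31.0/7.2 = 4.3056
K_W = (4C−1)/(4C−4) + 0.615/C = 16.222/13.222 + 0.1428 = 1.3697
τ_max = K·8FD/(πd³) → F_max = τ_allow·πd³/(8DK)
F_max = 203·π·7.2³/(8·31.0·1.3697) = 2.3804e+05/339.69 = 700.74 N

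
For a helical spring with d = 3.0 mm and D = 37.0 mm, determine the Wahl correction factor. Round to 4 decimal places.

1.1160

C = D/d = 37.0/3.0 = 12.3333
K_W = (4C−1)/(4C−4) + 0.615/C = 48.333/45.333 + 0.0499 = 1.1160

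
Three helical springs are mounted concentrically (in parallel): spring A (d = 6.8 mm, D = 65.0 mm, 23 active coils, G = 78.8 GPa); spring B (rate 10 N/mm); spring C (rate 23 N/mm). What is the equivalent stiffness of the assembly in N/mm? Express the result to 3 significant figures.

k_A = Gd⁴/(8D³N_a) = (78.8×10³)(6.8⁴)/(8·65.0³·23) = 3.3343 N/mm
Parallel: k_eq = 3.3343 + 10 + 23 = 36.334 N/mm

36.3 N/mm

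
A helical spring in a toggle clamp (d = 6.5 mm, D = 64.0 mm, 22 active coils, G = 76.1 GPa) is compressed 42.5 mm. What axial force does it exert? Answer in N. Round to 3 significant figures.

k = Gd⁴/(8D³N_a) = (76.1×10³)(6.5⁴)/(8·64.0³·22) = 2.9443 N/mm
F = k·δ = 2.9443 × 42.5 = 125.13 N

125 N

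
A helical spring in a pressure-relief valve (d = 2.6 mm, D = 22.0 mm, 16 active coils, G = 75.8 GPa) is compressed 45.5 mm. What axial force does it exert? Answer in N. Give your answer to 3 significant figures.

k = Gd⁴/(8D³N_a) = (75.8×10³)(2.6⁴)/(8·22.0³·16) = 2.5415 N/mm
F = k·δ = 2.5415 × 45.5 = 115.64 N

116 N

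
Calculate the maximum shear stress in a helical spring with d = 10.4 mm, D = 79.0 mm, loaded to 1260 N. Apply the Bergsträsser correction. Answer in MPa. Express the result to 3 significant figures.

266 MPa

Spring index C = D/d = 79.0/10.4 = 7.5962
K_B = (4C+2)/(4C−3) = 32.385/27.385 = 1.1826
τ₀ = 8FD/(πd³) = 8·1260·79.0/(π·10.4³) = 796320/3533.9 = 225.34 MPa
τ_max = K·τ₀ = 1.1826 × 225.34 = 266.48 MPa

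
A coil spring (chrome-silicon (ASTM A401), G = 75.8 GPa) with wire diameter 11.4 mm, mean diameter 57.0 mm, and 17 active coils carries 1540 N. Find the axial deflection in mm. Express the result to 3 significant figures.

k = Gd⁴/(8D³N_a) = (75.8×10³)(11.4⁴)/(8·57.0³·17) = 50.831 N/mm
δ = F/k = 1540 / 50.831 = 30.297 mm

30.3 mm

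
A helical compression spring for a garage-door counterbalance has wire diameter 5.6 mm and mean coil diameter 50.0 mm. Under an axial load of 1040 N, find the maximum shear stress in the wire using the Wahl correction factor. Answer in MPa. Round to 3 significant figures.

Spring index C = D/d = 50.0/5.6 = 8.9286
K_W = (4C−1)/(4C−4) + 0.615/C = 34.714/31.714 + 0.0689 = 1.1635
τ₀ = 8FD/(πd³) = 8·1040·50.0/(π·5.6³) = 416000/551.71 = 754.01 MPa
τ_max = K·τ₀ = 1.1635 × 754.01 = 877.28 MPa

877 MPa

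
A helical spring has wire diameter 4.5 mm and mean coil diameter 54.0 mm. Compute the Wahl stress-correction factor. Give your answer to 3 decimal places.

C = D/d = 54.0/4.5 = 12.0000
K_W = (4C−1)/(4C−4) + 0.615/C = 47.000/44.000 + 0.0512 = 1.1194

1.119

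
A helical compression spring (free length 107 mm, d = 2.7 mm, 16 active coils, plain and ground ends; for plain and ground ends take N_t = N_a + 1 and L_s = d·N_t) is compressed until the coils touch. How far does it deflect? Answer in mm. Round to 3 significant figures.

N_t = 17; L_s = 2.7·17 = 45.9 mm
δ_solid = L₀ − L_s = 107 − 45.9 = 61.1 mm

61.1 mm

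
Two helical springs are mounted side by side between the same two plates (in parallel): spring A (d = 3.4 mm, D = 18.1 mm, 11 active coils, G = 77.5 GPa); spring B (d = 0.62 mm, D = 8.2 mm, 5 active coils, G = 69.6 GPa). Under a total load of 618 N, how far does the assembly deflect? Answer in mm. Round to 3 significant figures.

30.4 mm

k_A = Gd⁴/(8D³N_a) = (77.5×10³)(3.4⁴)/(8·18.1³·11) = 19.847 N/mm
k_B = Gd⁴/(8D³N_a) = (69.6×10³)(0.62⁴)/(8·8.2³·5) = 0.46631 N/mm
Parallel: k_eq = 19.847 + 0.46631 = 20.313 N/mm
δ = F/k_eq = 618/20.313 = 30.423 mm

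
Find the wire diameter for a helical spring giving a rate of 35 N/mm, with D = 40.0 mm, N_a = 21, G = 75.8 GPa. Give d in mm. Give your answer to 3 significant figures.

8.39 mm

d = (8D³N_a·k / G)^(1/4) = (8·40.0³·21·35 / (75.8×10³))^0.25
  = (4964.6)^0.25 = 8.3941 mm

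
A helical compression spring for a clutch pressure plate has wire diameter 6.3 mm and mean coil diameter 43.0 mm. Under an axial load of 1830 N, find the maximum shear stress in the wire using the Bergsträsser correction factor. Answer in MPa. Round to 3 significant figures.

966 MPa

Spring index C = D/d = 43.0/6.3 = 6.8254
K_B = (4C+2)/(4C−3) = 29.302/24.302 = 1.2057
τ₀ = 8FD/(πd³) = 8·1830·43.0/(π·6.3³) = 629520/785.55 = 801.38 MPa
τ_max = K·τ₀ = 1.2057 × 801.38 = 966.26 MPa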